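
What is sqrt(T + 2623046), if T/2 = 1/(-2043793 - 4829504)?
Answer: 2*sqrt(58562615453790345)/298839 ≈ 1619.6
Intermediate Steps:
T = -2/6873297 (T = 2/(-2043793 - 4829504) = 2/(-6873297) = 2*(-1/6873297) = -2/6873297 ≈ -2.9098e-7)
sqrt(T + 2623046) = sqrt(-2/6873297 + 2623046) = sqrt(18028974202660/6873297) = 2*sqrt(58562615453790345)/298839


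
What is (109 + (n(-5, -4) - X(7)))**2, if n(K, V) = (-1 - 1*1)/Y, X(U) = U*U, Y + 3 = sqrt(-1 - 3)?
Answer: 617780/169 + 6288*I/169 ≈ 3655.5 + 37.207*I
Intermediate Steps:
Y = -3 + 2*I (Y = -3 + sqrt(-1 - 3) = -3 + sqrt(-4) = -3 + 2*I ≈ -3.0 + 2.0*I)
X(U) = U**2
n(K, V) = -2*(-3 - 2*I)/13 (n(K, V) = (-1 - 1*1)/(-3 + 2*I) = (-1 - 1)*((-3 - 2*I)/13) = -2*(-3 - 2*I)/13)
(109 + (n(-5, -4) - X(7)))**2 = (109 + ((6/13 + 4*I/13) - 1*7**2))**2 = (109 + ((6/13 + 4*I/13) - 1*49))**2 = (109 + ((6/13 + 4*I/13) - 49))**2 = (109 + (-631/13 + 4*I/13))**2 = (786/13 + 4*I/13)**2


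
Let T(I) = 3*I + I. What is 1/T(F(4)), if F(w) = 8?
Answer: 1/32 ≈ 0.031250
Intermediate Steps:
T(I) = 4*I
1/T(F(4)) = 1/(4*8) = 1/32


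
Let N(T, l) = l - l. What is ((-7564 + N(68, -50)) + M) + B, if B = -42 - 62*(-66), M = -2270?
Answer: -5784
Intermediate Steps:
N(T, l) = 0
B = 4050 (B = -42 + 4092 = 4050)
((-7564 + N(68, -50)) + M) + B = ((-7564 + 0) - 2270) + 4050 = (-7564 - 2270) + 4050 = -9834 + 4050 = -5784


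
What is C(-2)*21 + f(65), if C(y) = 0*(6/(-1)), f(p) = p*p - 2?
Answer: 4223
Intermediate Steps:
f(p) = -2 + p² (f(p) = p² - 2 = -2 + p²)
C(y) = 0 (C(y) = 0*(6*(-1)) = 0*(-6) = 0)
C(-2)*21 + f(65) = 0*21 + (-2 + 65²) = 0 + (-2 + 4225) = 0 + 4223 = 4223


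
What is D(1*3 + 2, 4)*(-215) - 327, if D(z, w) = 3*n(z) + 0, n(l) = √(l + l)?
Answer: -327 - 645*√10 ≈ -2366.7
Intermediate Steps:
n(l) = √2*√l (n(l) = √(2*l) = √2*√l)
D(z, w) = 3*√2*√z (D(z, w) = 3*(√2*√z) + 0 = 3*√2*√z + 0 = 3*√2*√z)
D(1*3 + 2, 4)*(-215) - 327 = (3*√2*√(1*3 + 2))*(-215) - 327 = (3*√2*√(3 + 2))*(-215) - 327 = (3*√2*√5)*(-215) - 327 = (3*√10)*(-215) - 327 = -645*√10 - 327 = -327 - 645*√10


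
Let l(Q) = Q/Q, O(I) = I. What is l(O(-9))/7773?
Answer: 1/7773 ≈ 0.00012865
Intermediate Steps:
l(Q) = 1
l(O(-9))/7773 = 1/7773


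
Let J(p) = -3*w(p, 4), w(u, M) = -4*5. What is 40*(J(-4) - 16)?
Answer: 1760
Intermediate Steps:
w(u, M) = -20
J(p) = 60 (J(p) = -3*(-20) = 60)
40*(J(-4) - 16) = 40*(60 - 16) = 40*44 = 1760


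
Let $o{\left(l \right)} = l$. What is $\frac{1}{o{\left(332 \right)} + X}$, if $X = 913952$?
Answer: $\frac{1}{914284} \approx 1.0938 \cdot 10^{-6}$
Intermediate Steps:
$\frac{1}{o{\left(332 \right)} + X} = \frac{1}{332 + 913952} = \frac{1}{914284}$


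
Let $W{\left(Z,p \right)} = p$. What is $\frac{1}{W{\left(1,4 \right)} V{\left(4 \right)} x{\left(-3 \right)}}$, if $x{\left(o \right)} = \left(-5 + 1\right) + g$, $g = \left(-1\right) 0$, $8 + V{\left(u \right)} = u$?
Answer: $\frac{1}{64} \approx 0.015625$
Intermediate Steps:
$V{\left(u \right)} = -8 + u$
$g = 0$
$x{\left(o \right)} = -4$ ($x{\left(o \right)} = \left(-5 + 1\right) + 0 = -4 + 0 = -4$)
$\frac{1}{W{\left(1,4 \right)} V{\left(4 \right)} x{\left(-3 \right)}} = \frac{1}{4 \left(-8 + 4\right) \left(-4\right)} = \frac{1}{4 \left(-4\right) \left(-4\right)} = \frac{1}{\left(-16\right) \left(-4\right)} = \frac{1}{64}$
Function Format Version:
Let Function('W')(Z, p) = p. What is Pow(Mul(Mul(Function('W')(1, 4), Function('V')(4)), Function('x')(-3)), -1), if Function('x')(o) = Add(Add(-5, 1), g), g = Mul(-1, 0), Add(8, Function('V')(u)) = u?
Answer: Rational(1, 64) ≈ 0.015625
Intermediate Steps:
Function('V')(u) = Add(-8, u)
g = 0
Function('x')(o) = -4 (Function('x')(o) = Add(Add(-5, 1), 0) = Add(-4, 0) = -4)
Pow(Mul(Mul(Function('W')(1, 4), Function('V')(4)), Function('x')(-3)), -1) = Pow(Mul(Mul(4, Add(-8, 4)), -4), -1) = Pow(Mul(Mul(4, -4), -4), -1) = Pow(Mul(-16, -4), -1) = Pow(64, -1) = Rational(1, 64)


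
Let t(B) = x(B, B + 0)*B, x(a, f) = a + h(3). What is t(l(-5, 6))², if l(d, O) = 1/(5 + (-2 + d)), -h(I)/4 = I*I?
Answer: 5329/16 ≈ 333.06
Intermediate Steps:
h(I) = -4*I² (h(I) = -4*I*I = -4*I²)
x(a, f) = -36 + a (x(a, f) = a - 4*3² = a - 4*9 = a - 36 = -36 + a)
l(d, O) = 1/(3 + d)
t(B) = B*(-36 + B) (t(B) = (-36 + B)*B = B*(-36 + B))
t(l(-5, 6))² = ((-36 + 1/(3 - 5))/(3 - 5))² = ((-36 + 1/(-2))/(-2))² = (-(-36 - ½)/2)² = (-½*(-73/2))² = (73/4)² = 5329/16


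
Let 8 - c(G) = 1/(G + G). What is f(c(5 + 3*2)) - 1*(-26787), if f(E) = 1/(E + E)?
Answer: 4687736/175 ≈ 26787.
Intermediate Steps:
c(G) = 8 - 1/(2*G) (c(G) = 8 - 1/(G + G) = 8 - 1/(2*G))
f(E) = 1/(2*E)
f(c(5 + 3*2)) - 1*(-26787) = 1/(2*(8 - 1/(2*(5 + 3*2)))) - 1*(-26787) = 1/(2*(8 - 1/(2*(5 + 6)))) + 26787 = 1/(2*(8 - 1/2/11)) + 26787 = 1/(2*(8 - 1/2*1/11)) + 26787 = 1/(2*(8 - 1/22)) + 26787 = 1/(2*(175/22)) + 26787 = (1/2)*(22/175) + 26787 = 11/175 + 26787 = 4687736/175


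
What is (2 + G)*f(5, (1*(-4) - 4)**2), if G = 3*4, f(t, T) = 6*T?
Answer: 5376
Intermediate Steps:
G = 12
(2 + G)*f(5, (1*(-4) - 4)**2) = (2 + 12)*(6*(1*(-4) - 4)**2) = 14*(6*(-4 - 4)**2) = 14*(6*(-8)**2) = 14*(6*64) = 14*384 = 5376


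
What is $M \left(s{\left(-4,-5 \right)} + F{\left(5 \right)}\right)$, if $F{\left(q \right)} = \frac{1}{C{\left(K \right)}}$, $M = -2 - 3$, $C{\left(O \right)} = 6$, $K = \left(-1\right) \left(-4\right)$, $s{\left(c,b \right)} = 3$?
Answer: $- \frac{95}{6} \approx -15.833$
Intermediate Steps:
$K = 4$
$M = -5$
$F{\left(q \right)} = \frac{1}{6}$
$M \left(s{\left(-4,-5 \right)} + F{\left(5 \right)}\right) = - 5 \left(3 + \frac{1}{6}\right) = \left(-5\right) \frac{19}{6} = - \frac{95}{6}$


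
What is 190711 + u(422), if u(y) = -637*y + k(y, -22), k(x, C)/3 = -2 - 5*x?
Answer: -84439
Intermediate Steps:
k(x, C) = -6 - 15*x (k(x, C) = 3*(-2 - 5*x) = -6 - 15*x)
u(y) = -6 - 652*y (u(y) = -637*y + (-6 - 15*y) = -6 - 652*y)
190711 + u(422) = 190711 + (-6 - 652*422) = 190711 + (-6 - 275144) = 190711 - 275150 = -84439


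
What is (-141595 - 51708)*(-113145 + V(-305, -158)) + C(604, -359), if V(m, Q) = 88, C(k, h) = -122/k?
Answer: 6599985695781/302 ≈ 2.1854e+10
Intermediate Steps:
(-141595 - 51708)*(-113145 + V(-305, -158)) + C(604, -359) = (-141595 - 51708)*(-113145 + 88) - 122/604 = -193303*(-113057) - 122*1/604 = 21854257271 - 61/302 = 6599985695781/302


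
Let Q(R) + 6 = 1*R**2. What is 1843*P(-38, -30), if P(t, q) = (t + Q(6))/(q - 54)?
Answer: 3686/21 ≈ 175.52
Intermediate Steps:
Q(R) = -6 + R**2 (Q(R) = -6 + 1*R**2 = -6 + R**2)
P(t, q) = (30 + t)/(-54 + q) (P(t, q) = (t + (-6 + 6**2))/(q - 54) = (t + (-6 + 36))/(-54 + q) = (t + 30)/(-54 + q) = (30 + t)/(-54 + q))
1843*P(-38, -30) = 1843*((30 - 38)/(-54 - 30)) = 1843*(-8/(-84)) = 1843*(-1/84*(-8)) = 1843*(2/21) = 3686/21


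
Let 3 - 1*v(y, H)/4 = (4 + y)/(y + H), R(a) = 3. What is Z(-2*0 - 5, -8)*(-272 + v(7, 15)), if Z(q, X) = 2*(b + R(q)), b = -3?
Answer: 0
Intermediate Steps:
v(y, H) = 12 - 4*(4 + y)/(H + y) (v(y, H) = 12 - 4*(4 + y)/(y + H) = 12 - 4*(4 + y)/(H + y))
Z(q, X) = 0 (Z(q, X) = 2*(-3 + 3) = 2*0 = 0)
Z(-2*0 - 5, -8)*(-272 + v(7, 15)) = 0*(-272 + 4*(-4 + 2*7 + 3*15)/(15 + 7)) = 0*(-272 + 4*(-4 + 14 + 45)/22) = 0*(-272 + 4*(1/22)*55) = 0*(-272 + 10) = 0*(-262) = 0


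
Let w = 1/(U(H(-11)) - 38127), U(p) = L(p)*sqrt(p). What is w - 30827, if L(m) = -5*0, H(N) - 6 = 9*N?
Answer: -1175341030/38127 ≈ -30827.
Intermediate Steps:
H(N) = 6 + 9*N
L(m) = 0
U(p) = 0 (U(p) = 0*sqrt(p) = 0)
w = -1/38127 (w = 1/(0 - 38127) = 1/(-38127) = -1/38127 ≈ -2.6228e-5)
w - 30827 = -1/38127 - 30827 = -1175341030/38127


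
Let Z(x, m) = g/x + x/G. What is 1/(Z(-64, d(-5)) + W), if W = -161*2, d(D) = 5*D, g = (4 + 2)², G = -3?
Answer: -48/14459 ≈ -0.0033197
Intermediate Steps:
g = 36 (g = 6² = 36)
Z(x, m) = 36/x - x/3 (Z(x, m) = 36/x + x/(-3) = 36/x + x*(-⅓) = 36/x - x/3)
W = -322
1/(Z(-64, d(-5)) + W) = 1/((36/(-64) - ⅓*(-64)) - 322) = 1/((36*(-1/64) + 64/3) - 322) = 1/((-9/16 + 64/3) - 322) = 1/(997/48 - 322) = 1/(-14459/48) = -48/14459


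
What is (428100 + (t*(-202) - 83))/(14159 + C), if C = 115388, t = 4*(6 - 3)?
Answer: 425593/129547 ≈ 3.2852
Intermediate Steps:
t = 12 (t = 4*3 = 12)
(428100 + (t*(-202) - 83))/(14159 + C) = (428100 + (12*(-202) - 83))/(14159 + 115388) = (428100 + (-2424 - 83))/129547 = (428100 - 2507)*(1/129547) = 425593*(1/129547) = 425593/129547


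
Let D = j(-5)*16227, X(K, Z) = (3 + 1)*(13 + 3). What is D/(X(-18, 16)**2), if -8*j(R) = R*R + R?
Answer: -81135/8192 ≈ -9.9042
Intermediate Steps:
j(R) = -R/8 - R**2/8 (j(R) = -(R*R + R)/8 = -(R**2 + R)/8 = -(R + R**2)/8 = -R/8 - R**2/8)
X(K, Z) = 64 (X(K, Z) = 4*16 = 64)
D = -81135/2 (D = -1/8*(-5)*(1 - 5)*16227 = -1/8*(-5)*(-4)*16227 = -5/2*16227 = -81135/2 ≈ -40568.)
D/(X(-18, 16)**2) = -81135/(2*(64**2)) = -81135/2/4096 = -81135/2*1/4096 = -81135/8192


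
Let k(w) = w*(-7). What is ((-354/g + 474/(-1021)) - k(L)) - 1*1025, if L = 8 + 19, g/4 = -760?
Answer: -1297944883/1551920 ≈ -836.35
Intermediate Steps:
g = -3040 (g = 4*(-760) = -3040)
L = 27
k(w) = -7*w
((-354/g + 474/(-1021)) - k(L)) - 1*1025 = ((-354/(-3040) + 474/(-1021)) - (-7)*27) - 1*1025 = ((-354*(-1/3040) + 474*(-1/1021)) - 1*(-189)) - 1025 = ((177/1520 - 474/1021) + 189) - 1025 = (-539763/1551920 + 189) - 1025 = 292773117/1551920 - 1025 = -1297944883/1551920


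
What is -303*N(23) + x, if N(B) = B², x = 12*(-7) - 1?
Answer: -160372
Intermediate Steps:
x = -85 (x = -84 - 1 = -85)
-303*N(23) + x = -303*23² - 85 = -303*529 - 85 = -160287 - 85 = -160372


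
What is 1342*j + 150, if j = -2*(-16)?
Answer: 43094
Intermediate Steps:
j = 32
1342*j + 150 = 1342*32 + 150 = 42944 + 150 = 43094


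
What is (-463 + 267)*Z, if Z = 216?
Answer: -42336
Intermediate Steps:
(-463 + 267)*Z = (-463 + 267)*216 = -196*216 = -42336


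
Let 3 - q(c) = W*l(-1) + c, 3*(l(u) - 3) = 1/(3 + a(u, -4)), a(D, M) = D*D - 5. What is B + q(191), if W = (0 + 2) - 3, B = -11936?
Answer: -36364/3 ≈ -12121.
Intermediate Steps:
a(D, M) = -5 + D**2 (a(D, M) = D**2 - 5 = -5 + D**2)
W = -1 (W = 2 - 3 = -1)
l(u) = 3 + 1/(3*(-2 + u**2)) (l(u) = 3 + 1/(3*(3 + (-5 + u**2))) = 3 + 1/(3*(-2 + u**2)))
q(c) = 17/3 - c (q(c) = 3 - (-(-17 + 9*(-1)**2)/(3*(-2 + (-1)**2)) + c) = 3 - (-(-17 + 9*1)/(3*(-2 + 1)) + c) = 3 - (-(-17 + 9)/(3*(-1)) + c) = 3 - (-(-1)*(-8)/3 + c) = 3 - (-1*8/3 + c) = 3 - (-8/3 + c) = 3 + (8/3 - c) = 17/3 - c)
B + q(191) = -11936 + (17/3 - 1*191) = -11936 + (17/3 - 191) = -11936 - 556/3 = -36364/3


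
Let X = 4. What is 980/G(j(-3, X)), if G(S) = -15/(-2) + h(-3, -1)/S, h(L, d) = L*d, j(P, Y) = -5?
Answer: 9800/69 ≈ 142.03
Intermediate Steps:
G(S) = 15/2 + 3/S (G(S) = -15/(-2) + (-3*(-1))/S = -15*(-1/2) + 3/S = 15/2 + 3/S)
980/G(j(-3, X)) = 980/(15/2 + 3/(-5)) = 980/(15/2 + 3*(-1/5)) = 980/(15/2 - 3/5) = 980/(69/10) = 980*(10/69) = 9800/69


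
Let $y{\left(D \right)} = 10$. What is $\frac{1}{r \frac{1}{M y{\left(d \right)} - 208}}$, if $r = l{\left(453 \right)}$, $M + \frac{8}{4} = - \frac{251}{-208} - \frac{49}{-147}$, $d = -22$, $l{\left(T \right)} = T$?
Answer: $- \frac{66331}{141336} \approx -0.46931$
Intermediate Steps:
$M = - \frac{287}{624}$ ($M = -2 - \left(- \frac{251}{208} - \frac{1}{3}\right) = -2 - - \frac{961}{624} = -2 + \left(\frac{251}{208} + \frac{1}{3}\right) = -2 + \frac{961}{624} = - \frac{287}{624} \approx -0.45994$)
$r = 453$
$\frac{1}{r \frac{1}{M y{\left(d \right)} - 208}} = \frac{1}{453 \frac{1}{\left(- \frac{287}{624}\right) 10 - 208}} = \frac{1}{453 \frac{1}{- \frac{1435}{312} - 208}} = \frac{1}{453 \frac{1}{- \frac{66331}{312}}} = \frac{1}{453 \left(- \frac{312}{66331}\right)} = \frac{1}{- \frac{141336}{66331}} = - \frac{66331}{141336}$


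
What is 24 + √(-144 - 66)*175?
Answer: 24 + 175*I*√210 ≈ 24.0 + 2536.0*I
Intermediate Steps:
24 + √(-144 - 66)*175 = 24 + √(-210)*175 = 24 + (I*√210)*175 = 24 + 175*I*√210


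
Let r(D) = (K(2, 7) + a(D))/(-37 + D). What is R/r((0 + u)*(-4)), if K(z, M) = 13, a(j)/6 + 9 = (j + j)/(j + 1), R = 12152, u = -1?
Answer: 2005080/157 ≈ 12771.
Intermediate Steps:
a(j) = -54 + 12*j/(1 + j) (a(j) = -54 + 6*((j + j)/(j + 1)) = -54 + 6*((2*j)/(1 + j)) = -54 + 6*(2*j/(1 + j)) = -54 + 12*j/(1 + j))
r(D) = (13 + 6*(-9 - 7*D)/(1 + D))/(-37 + D)
R/r((0 + u)*(-4)) = 12152/(((-41 - 29*(0 - 1)*(-4))/((1 + (0 - 1)*(-4))*(-37 + (0 - 1)*(-4))))) = 12152/(((-41 - (-29)*(-4))/((1 - 1*(-4))*(-37 - 1*(-4))))) = 12152/(((-41 - 29*4)/((1 + 4)*(-37 + 4)))) = 12152/(((-41 - 116)/(5*(-33)))) = 12152/(((⅕)*(-1/33)*(-157))) = 12152/(157/165) = 12152*(165/157) = 2005080/157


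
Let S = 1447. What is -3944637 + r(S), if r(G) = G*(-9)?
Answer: -3957660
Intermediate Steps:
r(G) = -9*G
-3944637 + r(S) = -3944637 - 9*1447 = -3944637 - 13023 = -3957660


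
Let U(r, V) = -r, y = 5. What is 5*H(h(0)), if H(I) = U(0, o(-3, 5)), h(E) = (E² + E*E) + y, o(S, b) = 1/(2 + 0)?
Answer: 0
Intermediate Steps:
o(S, b) = ½ (o(S, b) = 1/2 = ½)
h(E) = 5 + 2*E² (h(E) = (E² + E*E) + 5 = (E² + E²) + 5 = 2*E² + 5 = 5 + 2*E²)
H(I) = 0 (H(I) = -1*0 = 0)
5*H(h(0)) = 5*0 = 0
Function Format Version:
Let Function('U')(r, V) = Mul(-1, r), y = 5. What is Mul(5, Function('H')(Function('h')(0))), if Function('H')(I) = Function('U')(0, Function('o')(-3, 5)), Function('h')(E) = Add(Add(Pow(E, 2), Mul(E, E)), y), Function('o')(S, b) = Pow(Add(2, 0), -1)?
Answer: 0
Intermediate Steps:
Function('o')(S, b) = Rational(1, 2) (Function('o')(S, b) = Pow(2, -1) = Rational(1, 2))
Function('h')(E) = Add(5, Mul(2, Pow(E, 2))) (Function('h')(E) = Add(Add(Pow(E, 2), Mul(E, E)), 5) = Add(Add(Pow(E, 2), Pow(E, 2)), 5) = Add(Mul(2, Pow(E, 2)), 5) = Add(5, Mul(2, Pow(E, 2))))
Function('H')(I) = 0 (Function('H')(I) = Mul(-1, 0) = 0)
Mul(5, Function('H')(Function('h')(0))) = Mul(5, 0) = 0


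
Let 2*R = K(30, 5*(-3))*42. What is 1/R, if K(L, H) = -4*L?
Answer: -1/2520 ≈ -0.00039683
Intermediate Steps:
R = -2520 (R = (-4*30*42)/2 = (-120*42)/2 = (1/2)*(-5040) = -2520)
1/R = 1/(-2520) = -1/2520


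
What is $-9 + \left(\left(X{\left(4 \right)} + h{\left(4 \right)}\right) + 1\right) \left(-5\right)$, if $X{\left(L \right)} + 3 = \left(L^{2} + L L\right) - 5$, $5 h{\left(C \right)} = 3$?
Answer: $-137$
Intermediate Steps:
$h{\left(C \right)} = \frac{3}{5}$ ($h{\left(C \right)} = \frac{1}{5} \cdot 3 = \frac{3}{5}$)
$X{\left(L \right)} = -8 + 2 L^{2}$ ($X{\left(L \right)} = -3 - \left(5 - L^{2} - L L\right) = -3 + \left(\left(L^{2} + L^{2}\right) - 5\right) = -3 + \left(2 L^{2} - 5\right) = -3 + \left(-5 + 2 L^{2}\right) = -8 + 2 L^{2}$)
$-9 + \left(\left(X{\left(4 \right)} + h{\left(4 \right)}\right) + 1\right) \left(-5\right) = -9 + \left(\left(\left(-8 + 2 \cdot 4^{2}\right) + \frac{3}{5}\right) + 1\right) \left(-5\right) = -9 + \left(\left(\left(-8 + 2 \cdot 16\right) + \frac{3}{5}\right) + 1\right) \left(-5\right) = -9 + \left(\left(\left(-8 + 32\right) + \frac{3}{5}\right) + 1\right) \left(-5\right) = -9 + \left(\left(24 + \frac{3}{5}\right) + 1\right) \left(-5\right) = -9 + \left(\frac{123}{5} + 1\right) \left(-5\right) = -9 + \frac{128}{5} \left(-5\right) = -9 - 128 = -137$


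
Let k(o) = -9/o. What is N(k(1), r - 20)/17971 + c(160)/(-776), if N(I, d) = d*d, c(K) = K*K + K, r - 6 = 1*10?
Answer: -57865068/1743187 ≈ -33.195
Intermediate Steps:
r = 16 (r = 6 + 1*10 = 6 + 10 = 16)
c(K) = K + K² (c(K) = K² + K = K + K²)
N(I, d) = d²
N(k(1), r - 20)/17971 + c(160)/(-776) = (16 - 20)²/17971 + (160*(1 + 160))/(-776) = (-4)²*(1/17971) + (160*161)*(-1/776) = 16*(1/17971) + 25760*(-1/776) = 16/17971 - 3220/97 = -57865068/1743187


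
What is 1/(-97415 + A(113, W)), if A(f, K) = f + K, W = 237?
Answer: -1/97065 ≈ -1.0302e-5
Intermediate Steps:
A(f, K) = K + f
1/(-97415 + A(113, W)) = 1/(-97415 + (237 + 113)) = 1/(-97415 + 350) = 1/(-97065) = -1/97065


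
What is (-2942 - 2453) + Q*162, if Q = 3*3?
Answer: -3937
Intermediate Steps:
Q = 9
(-2942 - 2453) + Q*162 = (-2942 - 2453) + 9*162 = -5395 + 1458 = -3937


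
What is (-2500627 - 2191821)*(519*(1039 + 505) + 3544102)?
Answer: -20390741852224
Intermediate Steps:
(-2500627 - 2191821)*(519*(1039 + 505) + 3544102) = -4692448*(519*1544 + 3544102) = -4692448*(801336 + 3544102) = -4692448*4345438 = -20390741852224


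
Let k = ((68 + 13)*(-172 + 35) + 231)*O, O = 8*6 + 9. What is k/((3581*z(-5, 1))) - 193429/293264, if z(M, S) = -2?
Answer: 90125619535/1050178384 ≈ 85.819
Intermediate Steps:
O = 57 (O = 48 + 9 = 57)
k = -619362 (k = ((68 + 13)*(-172 + 35) + 231)*57 = (81*(-137) + 231)*57 = (-11097 + 231)*57 = -10866*57 = -619362)
k/((3581*z(-5, 1))) - 193429/293264 = -619362/(3581*(-2)) - 193429/293264 = -619362/(-7162) - 193429*1/293264 = -619362*(-1/7162) - 193429/293264 = 309681/3581 - 193429/293264 = 90125619535/1050178384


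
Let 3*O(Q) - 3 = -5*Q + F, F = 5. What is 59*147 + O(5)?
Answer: 26002/3 ≈ 8667.3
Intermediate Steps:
O(Q) = 8/3 - 5*Q/3 (O(Q) = 1 + (-5*Q + 5)/3 = 1 + (5 - 5*Q)/3 = 1 + (5/3 - 5*Q/3) = 8/3 - 5*Q/3)
59*147 + O(5) = 59*147 + (8/3 - 5/3*5) = 8673 + (8/3 - 25/3) = 8673 - 17/3 = 26002/3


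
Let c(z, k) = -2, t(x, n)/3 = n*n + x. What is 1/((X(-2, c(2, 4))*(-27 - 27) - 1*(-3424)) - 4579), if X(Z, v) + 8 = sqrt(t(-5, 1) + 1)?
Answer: I/(3*(-241*I + 18*sqrt(11))) ≈ -0.0013032 + 0.00032281*I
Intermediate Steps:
t(x, n) = 3*x + 3*n**2 (t(x, n) = 3*(n*n + x) = 3*(n**2 + x) = 3*(x + n**2) = 3*x + 3*n**2)
X(Z, v) = -8 + I*sqrt(11) (X(Z, v) = -8 + sqrt((3*(-5) + 3*1**2) + 1) = -8 + sqrt((-15 + 3*1) + 1) = -8 + sqrt((-15 + 3) + 1) = -8 + sqrt(-12 + 1) = -8 + sqrt(-11) = -8 + I*sqrt(11))
1/((X(-2, c(2, 4))*(-27 - 27) - 1*(-3424)) - 4579) = 1/(((-8 + I*sqrt(11))*(-27 - 27) - 1*(-3424)) - 4579) = 1/(((-8 + I*sqrt(11))*(-54) + 3424) - 4579) = 1/(((432 - 54*I*sqrt(11)) + 3424) - 4579) = 1/((3856 - 54*I*sqrt(11)) - 4579) = 1/(-723 - 54*I*sqrt(11))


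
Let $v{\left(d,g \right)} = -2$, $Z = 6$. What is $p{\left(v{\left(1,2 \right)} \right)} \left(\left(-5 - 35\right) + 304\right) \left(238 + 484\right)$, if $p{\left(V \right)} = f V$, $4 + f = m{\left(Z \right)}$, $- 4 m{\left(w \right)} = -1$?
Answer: $1429560$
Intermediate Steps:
$m{\left(w \right)} = \frac{1}{4}$ ($m{\left(w \right)} = \left(- \frac{1}{4}\right) \left(-1\right) = \frac{1}{4}$)
$f = - \frac{15}{4}$ ($f = -4 + \frac{1}{4} = - \frac{15}{4} \approx -3.75$)
$p{\left(V \right)} = - \frac{15 V}{4}$
$p{\left(v{\left(1,2 \right)} \right)} \left(\left(-5 - 35\right) + 304\right) \left(238 + 484\right) = \left(- \frac{15}{4}\right) \left(-2\right) \left(\left(-5 - 35\right) + 304\right) \left(238 + 484\right) = \frac{15 \left(\left(-5 - 35\right) + 304\right) 722}{2} = \frac{15 \left(-40 + 304\right) 722}{2} = \frac{15 \cdot 264 \cdot 722}{2} = \frac{15}{2} \cdot 190608 = 1429560$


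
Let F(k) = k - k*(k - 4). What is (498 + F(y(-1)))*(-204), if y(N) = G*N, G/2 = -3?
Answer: -100368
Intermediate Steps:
G = -6 (G = 2*(-3) = -6)
y(N) = -6*N
F(k) = k - k*(-4 + k)
(498 + F(y(-1)))*(-204) = (498 + (-6*(-1))*(5 - (-6)*(-1)))*(-204) = (498 + 6*(5 - 1*6))*(-204) = (498 + 6*(5 - 6))*(-204) = (498 + 6*(-1))*(-204) = (498 - 6)*(-204) = 492*(-204) = -100368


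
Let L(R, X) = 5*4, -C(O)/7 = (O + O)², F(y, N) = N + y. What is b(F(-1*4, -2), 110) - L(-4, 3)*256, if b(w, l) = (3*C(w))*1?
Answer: -8144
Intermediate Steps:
C(O) = -28*O² (C(O) = -7*(O + O)² = -7*4*O² = -28*O²)
L(R, X) = 20
b(w, l) = -84*w² (b(w, l) = (3*(-28*w²))*1 = -84*w²*1 = -84*w²)
b(F(-1*4, -2), 110) - L(-4, 3)*256 = -84*(-2 - 1*4)² - 20*256 = -84*(-2 - 4)² - 1*5120 = -84*(-6)² - 5120 = -84*36 - 5120 = -3024 - 5120 = -8144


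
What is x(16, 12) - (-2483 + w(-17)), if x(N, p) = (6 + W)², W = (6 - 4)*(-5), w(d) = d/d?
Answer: 2498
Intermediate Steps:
w(d) = 1
W = -10 (W = 2*(-5) = -10)
x(N, p) = 16 (x(N, p) = (6 - 10)² = (-4)² = 16)
x(16, 12) - (-2483 + w(-17)) = 16 - (-2483 + 1) = 16 - 1*(-2482) = 16 + 2482 = 2498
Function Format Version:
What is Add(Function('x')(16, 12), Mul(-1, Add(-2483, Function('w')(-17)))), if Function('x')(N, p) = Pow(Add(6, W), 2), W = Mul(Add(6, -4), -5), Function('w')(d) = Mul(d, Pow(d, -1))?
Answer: 2498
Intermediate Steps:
Function('w')(d) = 1
W = -10 (W = Mul(2, -5) = -10)
Function('x')(N, p) = 16 (Function('x')(N, p) = Pow(Add(6, -10), 2) = Pow(-4, 2) = 16)
Add(Function('x')(16, 12), Mul(-1, Add(-2483, Function('w')(-17)))) = Add(16, Mul(-1, Add(-2483, 1))) = Add(16, Mul(-1, -2482)) = Add(16, 2482) = 2498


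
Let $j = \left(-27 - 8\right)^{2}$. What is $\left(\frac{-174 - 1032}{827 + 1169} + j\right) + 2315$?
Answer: $\frac{3532317}{998} \approx 3539.4$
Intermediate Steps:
$j = 1225$ ($j = \left(-35\right)^{2} = 1225$)
$\left(\frac{-174 - 1032}{827 + 1169} + j\right) + 2315 = \left(\frac{-174 - 1032}{827 + 1169} + 1225\right) + 2315 = \left(- \frac{1206}{1996} + 1225\right) + 2315 = \left(\left(-1206\right) \frac{1}{1996} + 1225\right) + 2315 = \left(- \frac{603}{998} + 1225\right) + 2315 = \frac{1221947}{998} + 2315 = \frac{3532317}{998}$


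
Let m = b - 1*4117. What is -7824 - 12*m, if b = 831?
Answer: 31608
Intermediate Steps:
m = -3286 (m = 831 - 1*4117 = 831 - 4117 = -3286)
-7824 - 12*m = -7824 - 12*(-3286) = -7824 - 1*(-39432) = -7824 + 39432 = 31608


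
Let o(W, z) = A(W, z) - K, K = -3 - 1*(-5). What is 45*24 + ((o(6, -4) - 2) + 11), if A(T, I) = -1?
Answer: 1086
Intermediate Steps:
K = 2 (K = -3 + 5 = 2)
o(W, z) = -3 (o(W, z) = -1 - 1*2 = -1 - 2 = -3)
45*24 + ((o(6, -4) - 2) + 11) = 45*24 + ((-3 - 2) + 11) = 1080 + (-5 + 11) = 1080 + 6 = 1086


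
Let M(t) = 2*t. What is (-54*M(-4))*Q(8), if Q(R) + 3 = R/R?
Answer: -864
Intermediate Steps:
Q(R) = -2 (Q(R) = -3 + R/R = -3 + 1 = -2)
(-54*M(-4))*Q(8) = -108*(-4)*(-2) = -54*(-8)*(-2) = 432*(-2) = -864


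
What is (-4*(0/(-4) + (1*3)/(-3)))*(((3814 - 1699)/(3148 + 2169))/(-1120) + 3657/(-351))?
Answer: -111683711/2679768 ≈ -41.677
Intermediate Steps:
(-4*(0/(-4) + (1*3)/(-3)))*(((3814 - 1699)/(3148 + 2169))/(-1120) + 3657/(-351)) = (-4*(0*(-¼) + 3*(-⅓)))*((2115/5317)*(-1/1120) + 3657*(-1/351)) = (-4*(0 - 1))*((2115*(1/5317))*(-1/1120) - 1219/117) = (-4*(-1))*((2115/5317)*(-1/1120) - 1219/117) = 4*(-423/1191008 - 1219/117) = 4*(-111683711/10719072) = -111683711/2679768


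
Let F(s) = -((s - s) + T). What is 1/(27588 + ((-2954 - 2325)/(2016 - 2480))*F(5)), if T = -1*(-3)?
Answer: 464/12784995 ≈ 3.6293e-5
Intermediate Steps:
T = 3
F(s) = -3 (F(s) = -((s - s) + 3) = -(0 + 3) = -1*3 = -3)
1/(27588 + ((-2954 - 2325)/(2016 - 2480))*F(5)) = 1/(27588 + ((-2954 - 2325)/(2016 - 2480))*(-3)) = 1/(27588 - 5279/(-464)*(-3)) = 1/(27588 - 5279*(-1/464)*(-3)) = 1/(27588 + (5279/464)*(-3)) = 1/(27588 - 15837/464) = 1/(12784995/464) = 464/12784995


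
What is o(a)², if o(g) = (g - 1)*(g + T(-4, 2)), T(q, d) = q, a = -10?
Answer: 23716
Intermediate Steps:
o(g) = (-1 + g)*(-4 + g) (o(g) = (g - 1)*(g - 4) = (-1 + g)*(-4 + g))
o(a)² = (4 + (-10)² - 5*(-10))² = (4 + 100 + 50)² = 154² = 23716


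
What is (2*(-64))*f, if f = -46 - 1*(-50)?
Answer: -512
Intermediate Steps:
f = 4 (f = -46 + 50 = 4)
(2*(-64))*f = (2*(-64))*4 = -128*4 = -512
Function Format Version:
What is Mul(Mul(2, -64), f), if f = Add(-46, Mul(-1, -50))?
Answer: -512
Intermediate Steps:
f = 4 (f = Add(-46, 50) = 4)
Mul(Mul(2, -64), f) = Mul(Mul(2, -64), 4) = Mul(-128, 4) = -512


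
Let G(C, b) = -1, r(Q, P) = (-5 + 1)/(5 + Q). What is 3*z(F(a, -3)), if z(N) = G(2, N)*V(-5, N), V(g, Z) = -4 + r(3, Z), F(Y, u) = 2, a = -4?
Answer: 27/2 ≈ 13.500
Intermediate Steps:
r(Q, P) = -4/(5 + Q)
V(g, Z) = -9/2 (V(g, Z) = -4 - 4/(5 + 3) = -4 - 4/8 = -4 - 4*⅛ = -4 - ½ = -9/2)
z(N) = 9/2 (z(N) = -1*(-9/2) = 9/2)
3*z(F(a, -3)) = 3*(9/2) = 27/2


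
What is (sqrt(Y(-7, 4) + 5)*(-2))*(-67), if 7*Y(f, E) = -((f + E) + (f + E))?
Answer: 134*sqrt(287)/7 ≈ 324.30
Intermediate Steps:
Y(f, E) = -2*E/7 - 2*f/7 (Y(f, E) = (-((f + E) + (f + E)))/7 = (-((E + f) + (E + f)))/7 = (-(2*E + 2*f))/7 = (-2*E - 2*f)/7 = -2*E/7 - 2*f/7)
(sqrt(Y(-7, 4) + 5)*(-2))*(-67) = (sqrt((-2/7*4 - 2/7*(-7)) + 5)*(-2))*(-67) = (sqrt((-8/7 + 2) + 5)*(-2))*(-67) = (sqrt(6/7 + 5)*(-2))*(-67) = (sqrt(41/7)*(-2))*(-67) = ((sqrt(287)/7)*(-2))*(-67) = -2*sqrt(287)/7*(-67) = 134*sqrt(287)/7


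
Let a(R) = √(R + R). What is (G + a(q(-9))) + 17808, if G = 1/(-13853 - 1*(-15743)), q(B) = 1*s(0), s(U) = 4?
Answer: 33657121/1890 + 2*√2 ≈ 17811.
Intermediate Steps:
q(B) = 4 (q(B) = 1*4 = 4)
G = 1/1890 (G = 1/(-13853 + 15743) = 1/1890 ≈ 0.00052910)
a(R) = √2*√R (a(R) = √(2*R) = √2*√R)
(G + a(q(-9))) + 17808 = (1/1890 + √2*√4) + 17808 = (1/1890 + √2*2) + 17808 = (1/1890 + 2*√2) + 17808 = 33657121/1890 + 2*√2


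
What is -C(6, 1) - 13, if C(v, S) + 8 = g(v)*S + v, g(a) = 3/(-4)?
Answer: -41/4 ≈ -10.250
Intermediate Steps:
g(a) = -¾ (g(a) = 3*(-¼) = -¾)
C(v, S) = -8 + v - 3*S/4 (C(v, S) = -8 + (-3*S/4 + v) = -8 + (v - 3*S/4) = -8 + v - 3*S/4)
-C(6, 1) - 13 = -(-8 + 6 - ¾*1) - 13 = -(-8 + 6 - ¾) - 13 = -1*(-11/4) - 13 = 11/4 - 13 = -41/4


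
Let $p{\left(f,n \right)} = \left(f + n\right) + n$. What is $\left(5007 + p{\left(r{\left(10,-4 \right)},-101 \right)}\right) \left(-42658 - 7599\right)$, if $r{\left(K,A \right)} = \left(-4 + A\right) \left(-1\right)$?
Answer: $-241886941$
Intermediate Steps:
$r{\left(K,A \right)} = 4 - A$
$p{\left(f,n \right)} = f + 2 n$
$\left(5007 + p{\left(r{\left(10,-4 \right)},-101 \right)}\right) \left(-42658 - 7599\right) = \left(5007 + \left(\left(4 - -4\right) + 2 \left(-101\right)\right)\right) \left(-42658 - 7599\right) = \left(5007 + \left(\left(4 + 4\right) - 202\right)\right) \left(-42658 - 7599\right) = \left(5007 + \left(8 - 202\right)\right) \left(-50257\right) = \left(5007 - 194\right) \left(-50257\right) = 4813 \left(-50257\right) = -241886941$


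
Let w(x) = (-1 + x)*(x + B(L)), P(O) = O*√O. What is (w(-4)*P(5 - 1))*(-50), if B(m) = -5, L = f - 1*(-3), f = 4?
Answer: -18000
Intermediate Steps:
P(O) = O^(3/2)
L = 7 (L = 4 - 1*(-3) = 4 + 3 = 7)
w(x) = (-1 + x)*(-5 + x) (w(x) = (-1 + x)*(x - 5) = (-1 + x)*(-5 + x))
(w(-4)*P(5 - 1))*(-50) = ((5 + (-4)² - 6*(-4))*(5 - 1)^(3/2))*(-50) = ((5 + 16 + 24)*4^(3/2))*(-50) = (45*8)*(-50) = 360*(-50) = -18000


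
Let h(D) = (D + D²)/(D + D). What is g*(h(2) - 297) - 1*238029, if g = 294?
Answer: -324906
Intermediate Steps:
h(D) = (D + D²)/(2*D) (h(D) = (D + D²)/((2*D)) = (D + D²)*(1/(2*D)) = (D + D²)/(2*D))
g*(h(2) - 297) - 1*238029 = 294*((½ + (½)*2) - 297) - 1*238029 = 294*((½ + 1) - 297) - 238029 = 294*(3/2 - 297) - 238029 = 294*(-591/2) - 238029 = -86877 - 238029 = -324906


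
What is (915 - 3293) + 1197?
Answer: -1181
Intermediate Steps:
(915 - 3293) + 1197 = -2378 + 1197 = -1181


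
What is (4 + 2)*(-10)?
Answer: -60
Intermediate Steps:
(4 + 2)*(-10) = 6*(-10) = -60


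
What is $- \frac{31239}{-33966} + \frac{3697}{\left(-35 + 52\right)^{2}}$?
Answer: $\frac{293247}{21386} \approx 13.712$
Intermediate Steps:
$- \frac{31239}{-33966} + \frac{3697}{\left(-35 + 52\right)^{2}} = \left(-31239\right) \left(- \frac{1}{33966}\right) + \frac{3697}{17^{2}} = \frac{1157}{1258} + \frac{3697}{289} = \frac{293247}{21386}$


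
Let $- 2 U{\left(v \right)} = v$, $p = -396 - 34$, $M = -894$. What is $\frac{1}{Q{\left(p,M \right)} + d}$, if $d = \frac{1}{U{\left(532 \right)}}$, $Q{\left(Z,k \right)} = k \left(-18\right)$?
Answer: $\frac{266}{4280471} \approx 6.2143 \cdot 10^{-5}$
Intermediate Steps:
$p = -430$ ($p = -396 - 34 = -430$)
$U{\left(v \right)} = - \frac{v}{2}$
$Q{\left(Z,k \right)} = - 18 k$
$d = - \frac{1}{266}$ ($d = \frac{1}{\left(- \frac{1}{2}\right) 532} = \frac{1}{-266} = - \frac{1}{266} \approx -0.0037594$)
$\frac{1}{Q{\left(p,M \right)} + d} = \frac{1}{\left(-18\right) \left(-894\right) - \frac{1}{266}} = \frac{1}{16092 - \frac{1}{266}} = \frac{1}{\frac{4280471}{266}} = \frac{266}{4280471}$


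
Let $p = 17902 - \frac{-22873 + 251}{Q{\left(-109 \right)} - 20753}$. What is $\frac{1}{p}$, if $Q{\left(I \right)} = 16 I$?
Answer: $\frac{22497}{402718672} \approx 5.5863 \cdot 10^{-5}$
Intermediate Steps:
$p = \frac{402718672}{22497}$ ($p = 17902 - \frac{-22873 + 251}{16 \left(-109\right) - 20753} = 17902 - - \frac{22622}{-1744 - 20753} = 17902 - - \frac{22622}{-22497} = 17902 - \left(-22622\right) \left(- \frac{1}{22497}\right) = 17902 - \frac{22622}{22497} = \frac{402718672}{22497} \approx 17901.0$)
$\frac{1}{p} = \frac{1}{\frac{402718672}{22497}} = \frac{22497}{402718672}$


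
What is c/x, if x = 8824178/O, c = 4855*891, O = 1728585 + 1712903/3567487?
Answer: 1212544029002978745/1430915468213 ≈ 8.4739e+5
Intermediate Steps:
O = 6166706228798/3567487 (O = 1728585 + 1712903*(1/3567487) = 1728585 + 1712903/3567487 = 6166706228798/3567487 ≈ 1.7286e+6)
c = 4325805
x = 15740070150343/3083353114399 (x = 8824178/(6166706228798/3567487) = 8824178*(3567487/6166706228798) = 15740070150343/3083353114399 ≈ 5.1049)
c/x = 4325805/(15740070150343/3083353114399) = 4325805*(3083353114399/15740070150343) = 1212544029002978745/1430915468213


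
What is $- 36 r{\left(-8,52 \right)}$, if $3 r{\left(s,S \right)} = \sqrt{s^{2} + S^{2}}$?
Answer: $- 48 \sqrt{173} \approx -631.34$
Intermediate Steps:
$r{\left(s,S \right)} = \frac{\sqrt{S^{2} + s^{2}}}{3}$ ($r{\left(s,S \right)} = \frac{\sqrt{s^{2} + S^{2}}}{3} = \frac{\sqrt{S^{2} + s^{2}}}{3}$)
$- 36 r{\left(-8,52 \right)} = - 36 \frac{\sqrt{52^{2} + \left(-8\right)^{2}}}{3} = - 36 \frac{\sqrt{2704 + 64}}{3} = - 36 \frac{\sqrt{2768}}{3} = - 36 \frac{4 \sqrt{173}}{3} = - 48 \sqrt{173}$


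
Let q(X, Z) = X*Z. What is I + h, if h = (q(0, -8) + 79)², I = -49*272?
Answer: -7087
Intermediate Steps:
I = -13328
h = 6241 (h = (0*(-8) + 79)² = (0 + 79)² = 79² = 6241)
I + h = -13328 + 6241 = -7087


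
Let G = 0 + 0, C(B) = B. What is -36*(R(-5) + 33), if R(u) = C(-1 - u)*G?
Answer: -1188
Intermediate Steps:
G = 0
R(u) = 0 (R(u) = (-1 - u)*0 = 0)
-36*(R(-5) + 33) = -36*(0 + 33) = -36*33 = -1188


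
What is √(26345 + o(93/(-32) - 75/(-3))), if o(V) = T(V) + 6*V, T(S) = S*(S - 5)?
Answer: √27499753/32 ≈ 163.88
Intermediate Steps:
T(S) = S*(-5 + S)
o(V) = 6*V + V*(-5 + V) (o(V) = V*(-5 + V) + 6*V = 6*V + V*(-5 + V))
√(26345 + o(93/(-32) - 75/(-3))) = √(26345 + (93/(-32) - 75/(-3))*(1 + (93/(-32) - 75/(-3)))) = √(26345 + (93*(-1/32) - 75*(-⅓))*(1 + (93*(-1/32) - 75*(-⅓)))) = √(26345 + (-93/32 + 25)*(1 + (-93/32 + 25))) = √(26345 + 707*(1 + 707/32)/32) = √(26345 + (707/32)*(739/32)) = √(26345 + 522473/1024) = √(27499753/1024) = √27499753/32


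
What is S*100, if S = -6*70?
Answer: -42000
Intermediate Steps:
S = -420
S*100 = -420*100 = -42000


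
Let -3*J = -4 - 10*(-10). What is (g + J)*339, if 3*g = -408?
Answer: -56952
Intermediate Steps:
J = -32 (J = -(-4 - 10*(-10))/3 = -(-4 + 100)/3 = -⅓*96 = -32)
g = -136 (g = (⅓)*(-408) = -136)
(g + J)*339 = (-136 - 32)*339 = -168*339 = -56952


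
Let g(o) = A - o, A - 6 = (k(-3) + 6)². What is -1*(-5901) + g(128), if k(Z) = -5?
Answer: 5780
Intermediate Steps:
A = 7 (A = 6 + (-5 + 6)² = 6 + 1² = 6 + 1 = 7)
g(o) = 7 - o
-1*(-5901) + g(128) = -1*(-5901) + (7 - 1*128) = 5901 + (7 - 128) = 5901 - 121 = 5780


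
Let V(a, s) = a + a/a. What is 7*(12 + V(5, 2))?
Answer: 126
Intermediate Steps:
V(a, s) = 1 + a (V(a, s) = a + 1 = 1 + a)
7*(12 + V(5, 2)) = 7*(12 + (1 + 5)) = 7*(12 + 6) = 7*18 = 126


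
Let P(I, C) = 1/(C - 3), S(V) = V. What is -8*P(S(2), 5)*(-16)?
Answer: 64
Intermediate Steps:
P(I, C) = 1/(-3 + C)
-8*P(S(2), 5)*(-16) = -8/(-3 + 5)*(-16) = -8/2*(-16) = -8*½*(-16) = -4*(-16) = 64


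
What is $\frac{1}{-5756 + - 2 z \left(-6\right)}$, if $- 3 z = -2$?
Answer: $- \frac{1}{5748} \approx -0.00017397$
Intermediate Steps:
$z = \frac{2}{3}$ ($z = \left(- \frac{1}{3}\right) \left(-2\right) = \frac{2}{3} \approx 0.66667$)
$\frac{1}{-5756 + - 2 z \left(-6\right)} = \frac{1}{-5756 + \left(-2\right) \frac{2}{3} \left(-6\right)} = \frac{1}{-5756 - -8} = \frac{1}{-5756 + 8} = \frac{1}{-5748} = - \frac{1}{5748}$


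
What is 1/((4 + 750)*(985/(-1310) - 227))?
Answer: -131/22495967 ≈ -5.8233e-6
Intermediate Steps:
1/((4 + 750)*(985/(-1310) - 227)) = 1/(754*(985*(-1/1310) - 227)) = 1/(754*(-197/262 - 227)) = 1/(754*(-59671/262)) = 1/(-22495967/131) = -131/22495967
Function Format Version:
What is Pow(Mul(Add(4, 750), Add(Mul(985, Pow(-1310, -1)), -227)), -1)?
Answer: Rational(-131, 22495967) ≈ -5.8233e-6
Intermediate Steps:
Pow(Mul(Add(4, 750), Add(Mul(985, Pow(-1310, -1)), -227)), -1) = Pow(Mul(754, Add(Mul(985, Rational(-1, 1310)), -227)), -1) = Pow(Mul(754, Add(Rational(-197, 262), -227)), -1) = Pow(Mul(754, Rational(-59671, 262)), -1) = Pow(Rational(-22495967, 131), -1) = Rational(-131, 22495967)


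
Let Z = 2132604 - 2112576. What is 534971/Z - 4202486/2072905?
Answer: 1024776671147/41516141340 ≈ 24.684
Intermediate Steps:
Z = 20028
534971/Z - 4202486/2072905 = 534971/20028 - 4202486/2072905 = 1024776671147/41516141340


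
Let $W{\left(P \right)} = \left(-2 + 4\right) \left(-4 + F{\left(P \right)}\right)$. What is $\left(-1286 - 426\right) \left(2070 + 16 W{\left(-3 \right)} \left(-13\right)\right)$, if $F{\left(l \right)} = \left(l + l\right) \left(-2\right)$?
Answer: $2153696$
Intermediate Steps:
$F{\left(l \right)} = - 4 l$ ($F{\left(l \right)} = 2 l \left(-2\right) = - 4 l$)
$W{\left(P \right)} = -8 - 8 P$ ($W{\left(P \right)} = \left(-2 + 4\right) \left(-4 - 4 P\right) = 2 \left(-4 - 4 P\right) = -8 - 8 P$)
$\left(-1286 - 426\right) \left(2070 + 16 W{\left(-3 \right)} \left(-13\right)\right) = \left(-1286 - 426\right) \left(2070 + 16 \left(-8 - -24\right) \left(-13\right)\right) = - 1712 \left(2070 + 16 \left(-8 + 24\right) \left(-13\right)\right) = - 1712 \left(2070 + 16 \cdot 16 \left(-13\right)\right) = - 1712 \left(2070 + 256 \left(-13\right)\right) = - 1712 \left(2070 - 3328\right) = \left(-1712\right) \left(-1258\right) = 2153696$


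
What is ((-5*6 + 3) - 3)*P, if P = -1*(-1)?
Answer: -30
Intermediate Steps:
P = 1
((-5*6 + 3) - 3)*P = ((-5*6 + 3) - 3)*1 = ((-30 + 3) - 3)*1 = (-27 - 3)*1 = -30*1 = -30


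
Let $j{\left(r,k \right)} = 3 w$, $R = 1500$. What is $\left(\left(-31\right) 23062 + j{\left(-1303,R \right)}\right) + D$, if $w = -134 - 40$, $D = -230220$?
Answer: $-945664$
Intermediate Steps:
$w = -174$
$j{\left(r,k \right)} = -522$ ($j{\left(r,k \right)} = 3 \left(-174\right) = -522$)
$\left(\left(-31\right) 23062 + j{\left(-1303,R \right)}\right) + D = \left(\left(-31\right) 23062 - 522\right) - 230220 = \left(-714922 - 522\right) - 230220 = -715444 - 230220 = -945664$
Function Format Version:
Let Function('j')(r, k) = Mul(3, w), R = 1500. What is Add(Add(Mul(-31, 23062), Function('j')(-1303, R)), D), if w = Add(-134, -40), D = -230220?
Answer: -945664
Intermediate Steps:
w = -174
Function('j')(r, k) = -522 (Function('j')(r, k) = Mul(3, -174) = -522)
Add(Add(Mul(-31, 23062), Function('j')(-1303, R)), D) = Add(Add(Mul(-31, 23062), -522), -230220) = Add(Add(-714922, -522), -230220) = Add(-715444, -230220) = -945664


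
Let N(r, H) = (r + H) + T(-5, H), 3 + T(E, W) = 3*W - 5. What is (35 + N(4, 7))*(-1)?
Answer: -59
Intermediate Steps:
T(E, W) = -8 + 3*W (T(E, W) = -3 + (3*W - 5) = -3 + (-5 + 3*W) = -8 + 3*W)
N(r, H) = -8 + r + 4*H (N(r, H) = (r + H) + (-8 + 3*H) = (H + r) + (-8 + 3*H) = -8 + r + 4*H)
(35 + N(4, 7))*(-1) = (35 + (-8 + 4 + 4*7))*(-1) = (35 + (-8 + 4 + 28))*(-1) = (35 + 24)*(-1) = 59*(-1) = -59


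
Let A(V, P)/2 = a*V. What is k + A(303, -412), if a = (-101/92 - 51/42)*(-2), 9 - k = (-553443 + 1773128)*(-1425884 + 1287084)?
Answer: 27256057210616/161 ≈ 1.6929e+11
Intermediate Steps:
k = 169292278009 (k = 9 - (-553443 + 1773128)*(-1425884 + 1287084) = 9 - 1219685*(-138800) = 9 - 1*(-169292278000) = 9 + 169292278000 = 169292278009)
a = 1489/322 (a = (-101*1/92 - 51*1/42)*(-2) = (-101/92 - 17/14)*(-2) = -1489/644*(-2) = 1489/322 ≈ 4.6242)
A(V, P) = 1489*V/161 (A(V, P) = 2*(1489*V/322) = 1489*V/161)
k + A(303, -412) = 169292278009 + (1489/161)*303 = 169292278009 + 451167/161 = 27256057210616/161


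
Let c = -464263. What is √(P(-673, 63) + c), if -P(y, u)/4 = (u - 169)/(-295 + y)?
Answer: 6*I*√1560441/11 ≈ 681.37*I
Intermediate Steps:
P(y, u) = -4*(-169 + u)/(-295 + y) (P(y, u) = -4*(u - 169)/(-295 + y) = -4*(-169 + u)/(-295 + y))
√(P(-673, 63) + c) = √(4*(169 - 1*63)/(-295 - 673) - 464263) = √(4*(169 - 63)/(-968) - 464263) = √(4*(-1/968)*106 - 464263) = √(-53/121 - 464263) = √(-56175876/121) = 6*I*√1560441/11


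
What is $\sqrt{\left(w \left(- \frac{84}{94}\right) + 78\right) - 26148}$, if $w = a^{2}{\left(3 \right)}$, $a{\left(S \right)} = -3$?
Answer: $\frac{2 i \sqrt{14401599}}{47} \approx 161.49 i$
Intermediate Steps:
$w = 9$ ($w = \left(-3\right)^{2} = 9$)
$\sqrt{\left(w \left(- \frac{84}{94}\right) + 78\right) - 26148} = \sqrt{\left(9 \left(- \frac{84}{94}\right) + 78\right) - 26148} = \sqrt{\left(9 \left(\left(-84\right) \frac{1}{94}\right) + 78\right) - 26148} = \sqrt{\left(9 \left(- \frac{42}{47}\right) + 78\right) - 26148} = \sqrt{\left(- \frac{378}{47} + 78\right) - 26148} = \sqrt{\frac{3288}{47} - 26148} = \sqrt{- \frac{1225668}{47}} = \frac{2 i \sqrt{14401599}}{47}$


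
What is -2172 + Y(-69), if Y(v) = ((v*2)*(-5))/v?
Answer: -2182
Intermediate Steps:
Y(v) = -10 (Y(v) = ((2*v)*(-5))/v = (-10*v)/v = -10)
-2172 + Y(-69) = -2172 - 10 = -2182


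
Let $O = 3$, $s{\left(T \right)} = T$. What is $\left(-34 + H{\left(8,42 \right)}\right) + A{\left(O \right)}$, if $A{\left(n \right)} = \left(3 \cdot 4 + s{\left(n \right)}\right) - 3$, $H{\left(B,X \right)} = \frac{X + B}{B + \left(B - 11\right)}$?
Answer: $-12$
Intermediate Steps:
$H{\left(B,X \right)} = \frac{B + X}{-11 + 2 B}$ ($H{\left(B,X \right)} = \frac{B + X}{B + \left(-11 + B\right)} = \frac{B + X}{-11 + 2 B}$)
$A{\left(n \right)} = 9 + n$ ($A{\left(n \right)} = \left(3 \cdot 4 + n\right) - 3 = \left(12 + n\right) - 3 = 9 + n$)
$\left(-34 + H{\left(8,42 \right)}\right) + A{\left(O \right)} = \left(-34 + \frac{8 + 42}{-11 + 2 \cdot 8}\right) + \left(9 + 3\right) = \left(-34 + \frac{1}{-11 + 16} \cdot 50\right) + 12 = \left(-34 + \frac{1}{5} \cdot 50\right) + 12 = \left(-34 + 10\right) + 12 = -24 + 12 = -12$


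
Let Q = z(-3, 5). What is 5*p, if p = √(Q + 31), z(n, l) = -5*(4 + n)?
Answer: 5*√26 ≈ 25.495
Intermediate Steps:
z(n, l) = -20 - 5*n
Q = -5 (Q = -20 - 5*(-3) = -20 + 15 = -5)
p = √26 (p = √(-5 + 31) = √26 ≈ 5.0990)
5*p = 5*√26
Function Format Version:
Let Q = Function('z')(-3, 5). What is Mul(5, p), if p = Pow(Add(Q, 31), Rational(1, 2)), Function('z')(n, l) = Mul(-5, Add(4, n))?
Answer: Mul(5, Pow(26, Rational(1, 2))) ≈ 25.495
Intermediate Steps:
Function('z')(n, l) = Add(-20, Mul(-5, n))
Q = -5 (Q = Add(-20, Mul(-5, -3)) = Add(-20, 15) = -5)
p = Pow(26, Rational(1, 2)) (p = Pow(Add(-5, 31), Rational(1, 2)) = Pow(26, Rational(1, 2)) ≈ 5.0990)
Mul(5, p) = Mul(5, Pow(26, Rational(1, 2)))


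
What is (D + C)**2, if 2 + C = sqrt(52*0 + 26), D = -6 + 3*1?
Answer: (5 - sqrt(26))**2 ≈ 0.0098049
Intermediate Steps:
D = -3 (D = -6 + 3 = -3)
C = -2 + sqrt(26) (C = -2 + sqrt(52*0 + 26) = -2 + sqrt(0 + 26) = -2 + sqrt(26) ≈ 3.0990)
(D + C)**2 = (-3 + (-2 + sqrt(26)))**2 = (-5 + sqrt(26))**2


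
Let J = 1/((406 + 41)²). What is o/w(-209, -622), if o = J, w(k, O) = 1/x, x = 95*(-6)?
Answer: -190/66603 ≈ -0.0028527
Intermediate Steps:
x = -570
w(k, O) = -1/570 (w(k, O) = 1/(-570) = -1/570)
J = 1/199809 (J = 1/(447²) = 1/199809 ≈ 5.0048e-6)
o = 1/199809 ≈ 5.0048e-6
o/w(-209, -622) = 1/(199809*(-1/570)) = (1/199809)*(-570) = -190/66603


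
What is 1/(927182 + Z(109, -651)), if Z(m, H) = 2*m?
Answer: 1/927400 ≈ 1.0783e-6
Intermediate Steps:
1/(927182 + Z(109, -651)) = 1/(927182 + 2*109) = 1/(927182 + 218) = 1/927400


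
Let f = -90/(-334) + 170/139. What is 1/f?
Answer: 23213/34645 ≈ 0.67002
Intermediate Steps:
f = 34645/23213 (f = -90*(-1/334) + 170*(1/139) = 45/167 + 170/139 = 34645/23213 ≈ 1.4925)
1/f = 1/(34645/23213) = 23213/34645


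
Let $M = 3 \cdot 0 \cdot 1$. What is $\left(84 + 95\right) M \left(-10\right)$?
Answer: $0$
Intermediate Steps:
$M = 0$ ($M = 0 \cdot 1 = 0$)
$\left(84 + 95\right) M \left(-10\right) = \left(84 + 95\right) 0 \left(-10\right) = 179 \cdot 0 = 0$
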